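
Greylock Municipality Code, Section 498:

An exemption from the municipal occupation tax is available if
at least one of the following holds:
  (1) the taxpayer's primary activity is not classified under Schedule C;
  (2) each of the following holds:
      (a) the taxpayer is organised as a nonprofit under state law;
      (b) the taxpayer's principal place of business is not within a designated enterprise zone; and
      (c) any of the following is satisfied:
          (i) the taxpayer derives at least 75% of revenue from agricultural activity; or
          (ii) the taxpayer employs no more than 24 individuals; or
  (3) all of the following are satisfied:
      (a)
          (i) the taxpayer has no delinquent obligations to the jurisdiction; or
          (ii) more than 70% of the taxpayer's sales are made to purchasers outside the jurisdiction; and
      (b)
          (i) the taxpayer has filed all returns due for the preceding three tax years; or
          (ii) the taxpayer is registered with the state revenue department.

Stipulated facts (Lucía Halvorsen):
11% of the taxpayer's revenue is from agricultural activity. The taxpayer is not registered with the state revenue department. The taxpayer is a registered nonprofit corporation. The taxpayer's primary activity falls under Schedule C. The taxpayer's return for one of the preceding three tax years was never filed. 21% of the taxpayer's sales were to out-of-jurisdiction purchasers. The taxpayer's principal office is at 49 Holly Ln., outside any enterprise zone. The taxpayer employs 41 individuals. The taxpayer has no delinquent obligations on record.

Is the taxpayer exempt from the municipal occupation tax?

No — not exempt.

(1) not (Schedule C activity) — not satisfied.
(a) nonprofit — met.
(b) not (in enterprise zone) — satisfied.
(i) ≥75% agricultural — fails.
(ii) ≤ 24 employees — fails.
So (c) is not satisfied (F OR F).
So (2) is not satisfied (T AND T AND F).
(i) no delinquency — holds.
(ii) >70% out-of-jur. sales — fails.
(a): T OR F → true.
(i) returns current — not met.
(ii) state-registered — not met.
So (b) is not satisfied (F OR F).
(3) = T AND F = false.
Overall = F OR F OR F = false.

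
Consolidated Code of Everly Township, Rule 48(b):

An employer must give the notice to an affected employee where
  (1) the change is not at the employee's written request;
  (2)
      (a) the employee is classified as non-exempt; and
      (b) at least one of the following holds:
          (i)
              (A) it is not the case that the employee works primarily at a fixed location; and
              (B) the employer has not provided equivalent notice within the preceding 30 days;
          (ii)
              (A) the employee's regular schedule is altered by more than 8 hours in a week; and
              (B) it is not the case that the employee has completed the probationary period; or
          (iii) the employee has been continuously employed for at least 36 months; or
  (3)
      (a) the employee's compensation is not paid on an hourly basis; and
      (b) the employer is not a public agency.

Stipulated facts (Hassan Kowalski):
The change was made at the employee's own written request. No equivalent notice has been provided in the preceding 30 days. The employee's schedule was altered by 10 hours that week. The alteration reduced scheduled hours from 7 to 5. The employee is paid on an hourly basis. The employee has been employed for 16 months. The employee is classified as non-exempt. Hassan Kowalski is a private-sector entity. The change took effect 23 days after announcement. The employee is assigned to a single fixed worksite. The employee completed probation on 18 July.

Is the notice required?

No — not required.

(1) not employee-requested — not met.
(a) non-exempt — satisfied.
(A) not (fixed location) — not met.
(B) no recent notice — met.
(i) = F AND T = false.
(A) schedule shift > 8h — satisfied.
(B) not (past probation) — not satisfied.
(ii): T AND F → false.
(iii) tenure ≥ 36 mo. — fails.
(b): F OR F OR F → false.
So (2) is not satisfied (T AND F).
(a) not (hourly-paid) — fails.
(b) not (public agency) — holds.
(3) = F AND T = false.
So Overall is not satisfied (F OR F OR F).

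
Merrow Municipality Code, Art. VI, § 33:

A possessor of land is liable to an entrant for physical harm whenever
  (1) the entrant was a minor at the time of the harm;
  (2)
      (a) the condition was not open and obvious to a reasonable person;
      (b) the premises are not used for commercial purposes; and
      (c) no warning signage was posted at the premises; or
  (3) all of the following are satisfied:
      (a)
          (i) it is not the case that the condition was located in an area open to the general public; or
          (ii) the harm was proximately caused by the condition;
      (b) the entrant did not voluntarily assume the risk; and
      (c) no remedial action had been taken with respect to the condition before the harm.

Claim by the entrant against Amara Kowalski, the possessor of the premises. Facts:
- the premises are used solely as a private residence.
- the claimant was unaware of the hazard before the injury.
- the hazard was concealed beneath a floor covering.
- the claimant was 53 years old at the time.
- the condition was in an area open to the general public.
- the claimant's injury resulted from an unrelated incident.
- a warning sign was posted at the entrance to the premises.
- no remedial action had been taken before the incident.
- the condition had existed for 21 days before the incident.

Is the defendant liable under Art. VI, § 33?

No — not liable.

(1) entrant a minor — not met.
(a) not open/obvious — met.
(b) not (commercial use) — holds.
(c) no signage posted — not met.
(2): T AND T AND F → false.
(i) not (public area) — not satisfied.
(ii) proximate cause — not satisfied.
(a): F OR F → false.
(b) no assumed risk — satisfied.
(c) no remedial action — met.
So (3) is not satisfied (F AND T AND T).
So Overall is not satisfied (F OR F OR F).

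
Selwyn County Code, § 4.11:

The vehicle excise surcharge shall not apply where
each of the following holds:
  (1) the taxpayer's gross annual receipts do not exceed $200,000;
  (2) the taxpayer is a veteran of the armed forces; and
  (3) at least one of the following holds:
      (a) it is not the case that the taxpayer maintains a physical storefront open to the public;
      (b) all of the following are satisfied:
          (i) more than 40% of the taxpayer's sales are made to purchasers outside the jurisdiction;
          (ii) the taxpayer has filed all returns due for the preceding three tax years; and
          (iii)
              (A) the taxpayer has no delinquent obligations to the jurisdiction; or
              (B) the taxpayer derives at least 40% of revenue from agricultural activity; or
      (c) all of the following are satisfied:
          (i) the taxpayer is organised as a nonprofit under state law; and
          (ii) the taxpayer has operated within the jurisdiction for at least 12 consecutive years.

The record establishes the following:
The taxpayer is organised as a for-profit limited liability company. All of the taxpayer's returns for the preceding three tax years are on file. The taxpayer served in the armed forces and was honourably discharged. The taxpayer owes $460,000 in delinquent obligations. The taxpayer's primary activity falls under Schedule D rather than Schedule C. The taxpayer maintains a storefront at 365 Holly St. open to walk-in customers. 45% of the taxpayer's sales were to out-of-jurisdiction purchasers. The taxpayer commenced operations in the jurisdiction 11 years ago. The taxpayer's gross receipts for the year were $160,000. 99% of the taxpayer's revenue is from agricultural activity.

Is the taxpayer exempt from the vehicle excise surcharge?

(1) receipts ≤ $200,000 — met.
(2) veteran — holds.
(a) not (has storefront) — not met.
(i) >40% out-of-jur. sales — met.
(ii) returns current — holds.
(A) no delinquency — not met.
(B) ≥40% agricultural — satisfied.
(iii): F OR T → true.
So (b) is satisfied (T AND T AND T).
(i) nonprofit — not satisfied.
(ii) ≥ 12 yrs in jurisdiction — not met.
(c): F AND F → false.
(3): F OR T OR F → true.
So Overall is satisfied (T AND T AND T).

Yes — exempt.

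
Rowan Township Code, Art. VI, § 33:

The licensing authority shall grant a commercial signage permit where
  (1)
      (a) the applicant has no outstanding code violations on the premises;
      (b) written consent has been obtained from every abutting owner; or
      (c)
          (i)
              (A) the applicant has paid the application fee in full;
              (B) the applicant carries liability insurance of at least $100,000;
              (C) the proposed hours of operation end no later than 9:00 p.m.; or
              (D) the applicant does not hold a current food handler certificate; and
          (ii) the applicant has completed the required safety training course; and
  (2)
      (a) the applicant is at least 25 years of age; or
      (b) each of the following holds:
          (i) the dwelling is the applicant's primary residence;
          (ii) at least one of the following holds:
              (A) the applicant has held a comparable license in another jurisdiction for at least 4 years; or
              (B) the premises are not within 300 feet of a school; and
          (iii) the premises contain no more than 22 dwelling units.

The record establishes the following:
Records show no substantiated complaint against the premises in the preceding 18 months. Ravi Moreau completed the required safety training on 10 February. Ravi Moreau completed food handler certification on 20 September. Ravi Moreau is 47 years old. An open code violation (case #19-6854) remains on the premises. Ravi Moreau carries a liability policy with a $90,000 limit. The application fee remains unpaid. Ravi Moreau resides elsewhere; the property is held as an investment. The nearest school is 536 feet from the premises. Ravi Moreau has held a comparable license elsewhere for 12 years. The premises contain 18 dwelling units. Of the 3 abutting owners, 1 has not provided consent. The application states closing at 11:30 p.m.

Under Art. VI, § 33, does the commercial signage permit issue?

(a) no code violations — not met.
(b) all abutters consent — fails.
(A) fee paid — not satisfied.
(B) insurance ≥ $100,000 — fails.
(C) closes by 9 p.m. — not satisfied.
(D) not (food handler cert.) — not satisfied.
(i) = F OR F OR F OR F = false.
(ii) safety training — satisfied.
So (c) is not satisfied (F AND T).
(1) = F OR F OR F = false.
(a) age ≥ 25 — holds.
(i) primary residence — fails.
(A) prior license ≥ 4 yr — holds.
(B) ≥300 ft from school — satisfied.
(ii): T OR T → true.
(iii) ≤ 22 units — satisfied.
So (b) is not satisfied (F AND T AND T).
(2): T OR F → true.
So Overall is not satisfied (F AND T).

No — denied.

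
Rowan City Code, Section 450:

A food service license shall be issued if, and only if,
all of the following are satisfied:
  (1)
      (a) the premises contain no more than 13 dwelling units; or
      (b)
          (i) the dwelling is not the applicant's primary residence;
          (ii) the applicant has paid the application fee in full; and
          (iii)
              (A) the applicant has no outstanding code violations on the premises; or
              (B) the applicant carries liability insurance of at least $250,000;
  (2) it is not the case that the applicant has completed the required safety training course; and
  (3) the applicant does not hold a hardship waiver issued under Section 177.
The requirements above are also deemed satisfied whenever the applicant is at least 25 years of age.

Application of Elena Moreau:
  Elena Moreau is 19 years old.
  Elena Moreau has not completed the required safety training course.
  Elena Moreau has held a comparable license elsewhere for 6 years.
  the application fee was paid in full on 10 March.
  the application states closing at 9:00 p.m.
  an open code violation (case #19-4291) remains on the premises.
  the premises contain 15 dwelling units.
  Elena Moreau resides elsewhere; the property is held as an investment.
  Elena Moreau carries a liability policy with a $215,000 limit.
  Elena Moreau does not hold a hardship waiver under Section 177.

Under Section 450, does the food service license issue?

No — denied.

(a) ≤ 13 units — not met.
(i) not (primary residence) — met.
(ii) fee paid — met.
(A) no code violations — fails.
(B) insurance ≥ $250,000 — not satisfied.
So (iii) is not satisfied (F OR F).
So (b) is not satisfied (T AND T AND F).
(1): F OR F → false.
(2) not (safety training) — satisfied.
(3) not (hardship waiver) — met.
Overall: F AND T AND T → false.
Exception (age ≥ 25) — not satisfied.
Result: main false OR exception false → false.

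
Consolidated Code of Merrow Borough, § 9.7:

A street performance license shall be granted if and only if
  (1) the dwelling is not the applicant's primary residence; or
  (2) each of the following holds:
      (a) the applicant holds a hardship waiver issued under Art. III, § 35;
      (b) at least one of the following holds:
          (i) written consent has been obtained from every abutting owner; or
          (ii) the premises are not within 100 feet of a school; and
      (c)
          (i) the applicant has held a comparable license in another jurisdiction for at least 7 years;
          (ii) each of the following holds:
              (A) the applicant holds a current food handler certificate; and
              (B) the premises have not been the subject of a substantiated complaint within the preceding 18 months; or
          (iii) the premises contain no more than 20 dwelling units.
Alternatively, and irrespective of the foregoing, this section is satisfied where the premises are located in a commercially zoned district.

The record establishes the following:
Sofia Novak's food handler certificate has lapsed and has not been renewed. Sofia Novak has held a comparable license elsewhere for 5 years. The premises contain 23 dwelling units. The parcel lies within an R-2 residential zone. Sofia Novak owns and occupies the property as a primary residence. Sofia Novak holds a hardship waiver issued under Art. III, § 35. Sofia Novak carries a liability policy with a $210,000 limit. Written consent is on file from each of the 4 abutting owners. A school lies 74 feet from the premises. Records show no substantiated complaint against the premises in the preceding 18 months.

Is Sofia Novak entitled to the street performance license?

No — denied.

(1) not (primary residence) — fails.
(a) hardship waiver — met.
(i) all abutters consent — holds.
(ii) ≥100 ft from school — fails.
(b): T OR F → true.
(i) prior license ≥ 7 yr — not satisfied.
(A) food handler cert. — not satisfied.
(B) no complaint in 18 mo. — holds.
(ii): F AND T → false.
(iii) ≤ 20 units — not met.
So (c) is not satisfied (F OR F OR F).
(2) = T AND T AND F = false.
Overall = F OR F = false.
Exception (commercially zoned) — not satisfied.
Result: main false OR exception false → false.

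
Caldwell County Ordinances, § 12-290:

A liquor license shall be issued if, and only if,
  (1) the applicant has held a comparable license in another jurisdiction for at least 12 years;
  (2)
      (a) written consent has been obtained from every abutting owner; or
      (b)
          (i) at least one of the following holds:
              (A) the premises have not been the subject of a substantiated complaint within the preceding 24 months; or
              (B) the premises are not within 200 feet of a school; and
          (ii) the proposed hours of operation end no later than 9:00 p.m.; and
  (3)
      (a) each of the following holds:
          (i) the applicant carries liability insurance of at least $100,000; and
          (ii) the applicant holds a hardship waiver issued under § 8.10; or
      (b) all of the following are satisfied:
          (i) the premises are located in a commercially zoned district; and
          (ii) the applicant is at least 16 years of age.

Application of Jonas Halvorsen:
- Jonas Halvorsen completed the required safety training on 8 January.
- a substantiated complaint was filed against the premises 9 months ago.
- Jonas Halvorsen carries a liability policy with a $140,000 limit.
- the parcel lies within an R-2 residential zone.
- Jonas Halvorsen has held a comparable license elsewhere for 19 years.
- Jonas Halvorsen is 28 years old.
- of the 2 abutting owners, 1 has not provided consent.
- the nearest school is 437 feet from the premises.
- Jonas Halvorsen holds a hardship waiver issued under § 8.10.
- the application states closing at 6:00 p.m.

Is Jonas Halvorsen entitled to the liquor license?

Yes — granted.

(1) prior license ≥ 12 yr — holds.
(a) all abutters consent — fails.
(A) no complaint in 24 mo. — fails.
(B) ≥200 ft from school — met.
(i) = F OR T = true.
(ii) closes by 9 p.m. — satisfied.
(b) = T AND T = true.
(2): F OR T → true.
(i) insurance ≥ $100,000 — met.
(ii) hardship waiver — satisfied.
(a) = T AND T = true.
(i) commercially zoned — not satisfied.
(ii) age ≥ 16 — holds.
(b): F AND T → false.
(3): T OR F → true.
So Overall is satisfied (T AND T AND T).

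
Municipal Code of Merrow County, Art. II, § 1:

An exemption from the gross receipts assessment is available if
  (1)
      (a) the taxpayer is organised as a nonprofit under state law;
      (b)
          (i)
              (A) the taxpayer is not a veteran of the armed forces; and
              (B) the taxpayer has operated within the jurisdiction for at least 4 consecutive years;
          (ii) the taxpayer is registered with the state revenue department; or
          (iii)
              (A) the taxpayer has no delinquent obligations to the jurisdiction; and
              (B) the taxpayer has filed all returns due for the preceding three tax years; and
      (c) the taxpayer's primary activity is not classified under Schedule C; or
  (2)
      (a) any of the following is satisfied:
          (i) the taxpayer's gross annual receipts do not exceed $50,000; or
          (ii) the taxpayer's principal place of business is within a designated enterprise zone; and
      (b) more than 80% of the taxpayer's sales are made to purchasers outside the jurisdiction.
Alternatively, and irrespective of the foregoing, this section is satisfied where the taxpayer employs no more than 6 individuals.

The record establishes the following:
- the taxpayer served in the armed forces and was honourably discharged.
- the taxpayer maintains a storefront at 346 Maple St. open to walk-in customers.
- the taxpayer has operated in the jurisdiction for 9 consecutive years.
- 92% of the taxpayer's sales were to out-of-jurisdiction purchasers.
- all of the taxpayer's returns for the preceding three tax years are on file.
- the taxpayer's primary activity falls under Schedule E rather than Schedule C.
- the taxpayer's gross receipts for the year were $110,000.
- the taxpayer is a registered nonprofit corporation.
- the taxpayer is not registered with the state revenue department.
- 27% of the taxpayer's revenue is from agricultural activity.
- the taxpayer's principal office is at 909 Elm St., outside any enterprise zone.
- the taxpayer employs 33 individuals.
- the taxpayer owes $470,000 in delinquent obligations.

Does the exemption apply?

No — not exempt.

(a) nonprofit — met.
(A) not (veteran) — not met.
(B) ≥ 4 yrs in jurisdiction — holds.
(i): F AND T → false.
(ii) state-registered — not satisfied.
(A) no delinquency — not satisfied.
(B) returns current — met.
(iii) = F AND T = false.
(b) = F OR F OR F = false.
(c) not (Schedule C activity) — satisfied.
So (1) is not satisfied (T AND F AND T).
(i) receipts ≤ $50,000 — not satisfied.
(ii) in enterprise zone — not satisfied.
So (a) is not satisfied (F OR F).
(b) >80% out-of-jur. sales — holds.
So (2) is not satisfied (F AND T).
Overall = F OR F = false.
Exception (≤ 6 employees) — not satisfied.
Result: main false OR exception false → false.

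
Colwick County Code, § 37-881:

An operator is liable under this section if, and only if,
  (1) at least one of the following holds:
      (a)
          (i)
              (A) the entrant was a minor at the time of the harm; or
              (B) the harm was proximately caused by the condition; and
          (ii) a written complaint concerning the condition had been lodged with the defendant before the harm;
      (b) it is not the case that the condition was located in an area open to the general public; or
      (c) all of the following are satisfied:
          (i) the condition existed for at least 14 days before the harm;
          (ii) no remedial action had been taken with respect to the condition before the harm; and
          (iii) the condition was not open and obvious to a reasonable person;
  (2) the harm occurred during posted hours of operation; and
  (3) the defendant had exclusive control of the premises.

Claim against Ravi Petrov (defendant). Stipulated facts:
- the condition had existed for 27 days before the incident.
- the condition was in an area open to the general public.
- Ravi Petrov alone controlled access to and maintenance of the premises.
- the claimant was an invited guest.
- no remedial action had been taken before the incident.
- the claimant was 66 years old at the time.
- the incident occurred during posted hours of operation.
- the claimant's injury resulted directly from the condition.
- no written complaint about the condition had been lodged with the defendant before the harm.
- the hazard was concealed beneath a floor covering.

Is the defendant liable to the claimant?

(A) entrant a minor — not satisfied.
(B) proximate cause — met.
(i): F OR T → true.
(ii) complaint lodged — not satisfied.
So (a) is not satisfied (T AND F).
(b) not (public area) — not met.
(i) condition ≥14 days old — holds.
(ii) no remedial action — met.
(iii) not open/obvious — met.
(c): T AND T AND T → true.
So (1) is satisfied (F OR F OR T).
(2) during posted hours — holds.
(3) exclusive control — met.
Overall: T AND T AND T → true.

Yes — liable.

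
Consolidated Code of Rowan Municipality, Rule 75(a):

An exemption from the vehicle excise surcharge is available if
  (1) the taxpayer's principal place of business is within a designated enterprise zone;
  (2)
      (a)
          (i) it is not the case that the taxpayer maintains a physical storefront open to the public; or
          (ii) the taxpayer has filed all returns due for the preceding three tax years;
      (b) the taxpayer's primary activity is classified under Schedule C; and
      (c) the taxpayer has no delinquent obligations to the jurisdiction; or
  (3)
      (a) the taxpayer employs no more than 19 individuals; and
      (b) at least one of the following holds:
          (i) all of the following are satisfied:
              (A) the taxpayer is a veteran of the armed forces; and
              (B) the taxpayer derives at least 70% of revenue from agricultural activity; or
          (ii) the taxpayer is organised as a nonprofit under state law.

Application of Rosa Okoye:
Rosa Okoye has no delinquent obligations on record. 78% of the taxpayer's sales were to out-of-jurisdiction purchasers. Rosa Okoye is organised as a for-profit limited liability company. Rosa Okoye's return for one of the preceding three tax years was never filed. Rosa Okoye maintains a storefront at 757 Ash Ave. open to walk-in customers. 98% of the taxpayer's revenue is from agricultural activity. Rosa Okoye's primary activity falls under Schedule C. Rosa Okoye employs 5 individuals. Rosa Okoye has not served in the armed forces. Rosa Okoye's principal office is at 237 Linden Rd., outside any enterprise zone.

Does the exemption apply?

(1) in enterprise zone — fails.
(i) not (has storefront) — not met.
(ii) returns current — fails.
(a) = F OR F = false.
(b) Schedule C activity — holds.
(c) no delinquency — met.
(2): F AND T AND T → false.
(a) ≤ 19 employees — satisfied.
(A) veteran — not met.
(B) ≥70% agricultural — met.
(i) = F AND T = false.
(ii) nonprofit — not satisfied.
So (b) is not satisfied (F OR F).
(3): T AND F → false.
Overall: F OR F OR F → false.

No — not exempt.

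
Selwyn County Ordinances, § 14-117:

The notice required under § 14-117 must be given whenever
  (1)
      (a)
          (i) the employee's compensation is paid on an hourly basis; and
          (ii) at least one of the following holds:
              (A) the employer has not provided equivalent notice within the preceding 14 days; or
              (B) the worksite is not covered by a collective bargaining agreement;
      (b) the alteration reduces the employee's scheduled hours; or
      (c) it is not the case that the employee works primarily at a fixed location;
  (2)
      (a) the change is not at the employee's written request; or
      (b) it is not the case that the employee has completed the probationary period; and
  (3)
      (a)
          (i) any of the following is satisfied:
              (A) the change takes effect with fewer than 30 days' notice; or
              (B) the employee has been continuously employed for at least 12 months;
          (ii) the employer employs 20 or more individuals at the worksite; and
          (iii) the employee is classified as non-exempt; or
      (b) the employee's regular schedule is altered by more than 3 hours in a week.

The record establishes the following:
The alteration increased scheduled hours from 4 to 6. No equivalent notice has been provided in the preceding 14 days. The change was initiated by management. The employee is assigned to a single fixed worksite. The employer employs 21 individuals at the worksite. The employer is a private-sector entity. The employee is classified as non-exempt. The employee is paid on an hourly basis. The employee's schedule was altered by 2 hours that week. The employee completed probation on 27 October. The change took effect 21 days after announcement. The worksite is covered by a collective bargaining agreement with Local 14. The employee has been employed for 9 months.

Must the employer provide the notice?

Yes — required.

(i) hourly-paid — satisfied.
(A) no recent notice — satisfied.
(B) no CBA — not satisfied.
(ii) = T OR F = true.
So (a) is satisfied (T AND T).
(b) hours reduced — not satisfied.
(c) not (fixed location) — not satisfied.
(1) = T OR F OR F = true.
(a) not employee-requested — satisfied.
(b) not (past probation) — not met.
(2): T OR F → true.
(A) < 30 days' notice — satisfied.
(B) tenure ≥ 12 mo. — not met.
So (i) is satisfied (T OR F).
(ii) ≥ 20 at site — satisfied.
(iii) non-exempt — satisfied.
So (a) is satisfied (T AND T AND T).
(b) schedule shift > 3h — not met.
(3) = T OR F = true.
So Overall is satisfied (T AND T AND T).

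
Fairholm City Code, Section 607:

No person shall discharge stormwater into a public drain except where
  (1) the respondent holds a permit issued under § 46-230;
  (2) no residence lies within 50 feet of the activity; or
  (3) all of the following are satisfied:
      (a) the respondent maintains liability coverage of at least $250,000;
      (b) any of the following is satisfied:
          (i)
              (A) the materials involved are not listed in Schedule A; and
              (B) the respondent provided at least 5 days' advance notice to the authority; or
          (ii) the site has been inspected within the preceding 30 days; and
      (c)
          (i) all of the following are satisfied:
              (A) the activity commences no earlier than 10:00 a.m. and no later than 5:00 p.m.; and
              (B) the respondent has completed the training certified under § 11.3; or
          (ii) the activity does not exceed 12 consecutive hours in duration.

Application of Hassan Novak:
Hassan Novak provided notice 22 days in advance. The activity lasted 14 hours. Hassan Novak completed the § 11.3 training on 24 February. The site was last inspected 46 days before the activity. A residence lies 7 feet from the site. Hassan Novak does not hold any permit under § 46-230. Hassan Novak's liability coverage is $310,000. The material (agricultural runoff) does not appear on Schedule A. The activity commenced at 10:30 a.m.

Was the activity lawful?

(1) holds permit — not satisfied.
(2) no residence in 50 ft — not met.
(a) coverage ≥ $250,000 — holds.
(A) not (Schedule A material) — holds.
(B) ≥5 days' notice — satisfied.
(i) = T AND T = true.
(ii) site inspected — not met.
(b): T OR F → true.
(A) start within hours — satisfied.
(B) training certified — holds.
(i): T AND T → true.
(ii) ≤ 12 hrs duration — not met.
(c): T OR F → true.
So (3) is satisfied (T AND T AND T).
Overall: F OR F OR T → true.

Yes — lawful.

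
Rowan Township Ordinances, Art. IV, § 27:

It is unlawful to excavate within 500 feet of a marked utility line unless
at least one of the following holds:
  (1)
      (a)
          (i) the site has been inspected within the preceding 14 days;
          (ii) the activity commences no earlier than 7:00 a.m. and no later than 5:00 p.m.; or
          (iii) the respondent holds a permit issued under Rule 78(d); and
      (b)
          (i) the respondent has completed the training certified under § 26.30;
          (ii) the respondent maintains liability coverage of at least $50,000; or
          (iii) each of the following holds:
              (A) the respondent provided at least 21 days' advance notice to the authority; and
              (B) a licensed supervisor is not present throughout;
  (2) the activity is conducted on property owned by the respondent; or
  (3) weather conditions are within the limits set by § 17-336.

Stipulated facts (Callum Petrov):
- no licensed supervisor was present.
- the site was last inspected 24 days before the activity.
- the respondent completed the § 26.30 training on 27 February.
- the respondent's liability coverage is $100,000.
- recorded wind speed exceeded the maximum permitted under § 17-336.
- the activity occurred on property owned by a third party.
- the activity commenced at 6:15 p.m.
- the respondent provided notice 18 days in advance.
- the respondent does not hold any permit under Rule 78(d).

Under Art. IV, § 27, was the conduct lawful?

No — unlawful.

(i) site inspected — not satisfied.
(ii) start within hours — not satisfied.
(iii) holds permit — fails.
So (a) is not satisfied (F OR F OR F).
(i) training certified — holds.
(ii) coverage ≥ $50,000 — met.
(A) ≥21 days' notice — fails.
(B) not (supervisor present) — met.
(iii): F AND T → false.
(b): T OR T OR F → true.
(1): F AND T → false.
(2) own property — not met.
(3) weather ok — not satisfied.
Overall = F OR F OR F = false.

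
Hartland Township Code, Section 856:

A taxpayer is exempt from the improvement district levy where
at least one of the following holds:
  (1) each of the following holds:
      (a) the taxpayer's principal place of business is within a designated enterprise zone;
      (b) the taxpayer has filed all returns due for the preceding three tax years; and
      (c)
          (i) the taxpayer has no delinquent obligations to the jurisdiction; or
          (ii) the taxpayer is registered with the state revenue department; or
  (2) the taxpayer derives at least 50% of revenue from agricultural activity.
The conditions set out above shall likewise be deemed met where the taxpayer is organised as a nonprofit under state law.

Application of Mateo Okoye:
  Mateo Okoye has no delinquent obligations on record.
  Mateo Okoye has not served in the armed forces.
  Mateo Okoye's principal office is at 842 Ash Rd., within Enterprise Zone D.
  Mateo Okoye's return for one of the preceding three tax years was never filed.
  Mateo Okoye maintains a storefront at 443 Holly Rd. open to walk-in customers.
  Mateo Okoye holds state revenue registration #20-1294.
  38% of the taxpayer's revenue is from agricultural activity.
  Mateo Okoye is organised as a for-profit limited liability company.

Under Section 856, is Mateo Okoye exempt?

(a) in enterprise zone — holds.
(b) returns current — fails.
(i) no delinquency — satisfied.
(ii) state-registered — met.
(c) = T OR T = true.
(1) = T AND F AND T = false.
(2) ≥50% agricultural — not met.
So Overall is not satisfied (F OR F).
Exception (nonprofit) — not satisfied.
Result: main false OR exception false → false.

No — not exempt.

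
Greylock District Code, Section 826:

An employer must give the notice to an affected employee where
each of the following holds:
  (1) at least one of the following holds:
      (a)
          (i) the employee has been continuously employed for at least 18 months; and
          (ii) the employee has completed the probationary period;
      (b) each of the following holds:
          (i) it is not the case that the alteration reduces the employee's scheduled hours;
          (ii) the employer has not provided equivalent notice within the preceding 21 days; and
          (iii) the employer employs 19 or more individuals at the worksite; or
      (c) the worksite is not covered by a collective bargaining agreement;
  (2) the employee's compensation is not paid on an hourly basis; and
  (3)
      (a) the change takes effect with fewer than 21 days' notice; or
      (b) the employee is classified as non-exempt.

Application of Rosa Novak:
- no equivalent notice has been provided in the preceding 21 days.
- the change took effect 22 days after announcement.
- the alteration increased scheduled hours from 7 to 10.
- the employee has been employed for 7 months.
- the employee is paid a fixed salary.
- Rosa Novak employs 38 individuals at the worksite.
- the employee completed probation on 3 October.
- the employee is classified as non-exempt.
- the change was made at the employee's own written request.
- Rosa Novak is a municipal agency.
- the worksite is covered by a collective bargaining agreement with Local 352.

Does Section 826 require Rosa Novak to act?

Yes — required.

(i) tenure ≥ 18 mo. — not met.
(ii) past probation — holds.
(a) = F AND T = false.
(i) not (hours reduced) — satisfied.
(ii) no recent notice — satisfied.
(iii) ≥ 19 at site — satisfied.
(b): T AND T AND T → true.
(c) no CBA — not met.
(1): F OR T OR F → true.
(2) not (hourly-paid) — met.
(a) < 21 days' notice — fails.
(b) non-exempt — holds.
(3) = F OR T = true.
Overall: T AND T AND T → true.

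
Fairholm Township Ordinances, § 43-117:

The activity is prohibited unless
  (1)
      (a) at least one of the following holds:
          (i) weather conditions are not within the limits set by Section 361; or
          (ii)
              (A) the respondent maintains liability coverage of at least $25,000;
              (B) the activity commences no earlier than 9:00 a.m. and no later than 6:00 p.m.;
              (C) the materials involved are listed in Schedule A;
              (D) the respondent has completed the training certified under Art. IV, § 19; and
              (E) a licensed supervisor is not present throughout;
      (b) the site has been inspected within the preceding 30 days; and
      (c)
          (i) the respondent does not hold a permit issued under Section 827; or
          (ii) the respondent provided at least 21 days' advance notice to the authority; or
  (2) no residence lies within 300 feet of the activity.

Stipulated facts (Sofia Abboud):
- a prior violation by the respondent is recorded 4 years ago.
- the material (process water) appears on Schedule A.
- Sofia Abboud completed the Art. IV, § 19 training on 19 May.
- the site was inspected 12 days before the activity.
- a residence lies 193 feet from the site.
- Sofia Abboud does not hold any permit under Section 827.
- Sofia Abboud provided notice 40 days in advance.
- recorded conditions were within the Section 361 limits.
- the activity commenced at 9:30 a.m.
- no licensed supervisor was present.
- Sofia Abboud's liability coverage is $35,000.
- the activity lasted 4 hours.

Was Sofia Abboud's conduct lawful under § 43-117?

Yes — lawful.

(i) not (weather ok) — not satisfied.
(A) coverage ≥ $25,000 — satisfied.
(B) start within hours — satisfied.
(C) Schedule A material — satisfied.
(D) training certified — holds.
(E) not (supervisor present) — satisfied.
(ii) = T AND T AND T AND T AND T = true.
(a) = F OR T = true.
(b) site inspected — met.
(i) not (holds permit) — met.
(ii) ≥21 days' notice — satisfied.
So (c) is satisfied (T OR T).
So (1) is satisfied (T AND T AND T).
(2) no residence in 300 ft — not satisfied.
Overall = T OR F = true.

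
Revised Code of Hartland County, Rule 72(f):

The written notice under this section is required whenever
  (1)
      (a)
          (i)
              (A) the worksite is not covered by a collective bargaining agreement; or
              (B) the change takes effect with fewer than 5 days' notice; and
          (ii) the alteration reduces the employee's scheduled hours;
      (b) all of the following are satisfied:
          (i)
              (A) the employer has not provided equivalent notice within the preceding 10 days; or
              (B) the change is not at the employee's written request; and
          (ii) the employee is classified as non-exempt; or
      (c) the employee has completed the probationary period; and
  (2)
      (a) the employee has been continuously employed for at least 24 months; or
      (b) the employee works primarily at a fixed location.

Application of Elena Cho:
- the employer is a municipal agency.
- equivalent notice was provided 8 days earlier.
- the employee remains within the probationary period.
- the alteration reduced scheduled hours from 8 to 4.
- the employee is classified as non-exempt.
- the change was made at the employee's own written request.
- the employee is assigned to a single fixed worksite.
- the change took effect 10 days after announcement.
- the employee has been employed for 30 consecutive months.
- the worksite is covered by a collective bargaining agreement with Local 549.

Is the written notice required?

(A) no CBA — not met.
(B) < 5 days' notice — fails.
(i) = F OR F = false.
(ii) hours reduced — satisfied.
(a): F AND T → false.
(A) no recent notice — not satisfied.
(B) not employee-requested — not satisfied.
(i): F OR F → false.
(ii) non-exempt — holds.
So (b) is not satisfied (F AND T).
(c) past probation — not met.
(1): F OR F OR F → false.
(a) tenure ≥ 24 mo. — satisfied.
(b) fixed location — holds.
(2) = T OR T = true.
Overall: F AND T → false.

No — not required.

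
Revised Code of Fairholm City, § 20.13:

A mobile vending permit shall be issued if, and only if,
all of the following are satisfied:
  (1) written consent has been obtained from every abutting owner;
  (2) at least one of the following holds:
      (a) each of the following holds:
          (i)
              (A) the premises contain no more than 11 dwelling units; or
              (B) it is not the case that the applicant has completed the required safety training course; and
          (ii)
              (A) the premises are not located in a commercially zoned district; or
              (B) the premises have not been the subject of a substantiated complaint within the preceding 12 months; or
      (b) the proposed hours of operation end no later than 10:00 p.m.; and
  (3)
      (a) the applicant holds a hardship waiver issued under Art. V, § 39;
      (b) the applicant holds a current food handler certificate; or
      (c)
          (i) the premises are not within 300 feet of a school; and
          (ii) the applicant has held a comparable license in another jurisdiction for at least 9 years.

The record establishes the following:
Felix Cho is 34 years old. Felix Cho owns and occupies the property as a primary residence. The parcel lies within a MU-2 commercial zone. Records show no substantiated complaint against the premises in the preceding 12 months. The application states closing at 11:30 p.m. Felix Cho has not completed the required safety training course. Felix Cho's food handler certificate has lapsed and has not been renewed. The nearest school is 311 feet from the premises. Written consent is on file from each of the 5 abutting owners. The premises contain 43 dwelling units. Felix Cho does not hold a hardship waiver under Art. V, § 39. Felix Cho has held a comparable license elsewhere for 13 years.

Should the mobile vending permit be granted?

Yes — granted.

(1) all abutters consent — met.
(A) ≤ 11 units — fails.
(B) not (safety training) — met.
(i): F OR T → true.
(A) not (commercially zoned) — not satisfied.
(B) no complaint in 12 mo. — satisfied.
(ii): F OR T → true.
So (a) is satisfied (T AND T).
(b) closes by 10 p.m. — not met.
(2): T OR F → true.
(a) hardship waiver — fails.
(b) food handler cert. — not satisfied.
(i) ≥300 ft from school — met.
(ii) prior license ≥ 9 yr — holds.
(c): T AND T → true.
(3): F OR F OR T → true.
Overall: T AND T AND T → true.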